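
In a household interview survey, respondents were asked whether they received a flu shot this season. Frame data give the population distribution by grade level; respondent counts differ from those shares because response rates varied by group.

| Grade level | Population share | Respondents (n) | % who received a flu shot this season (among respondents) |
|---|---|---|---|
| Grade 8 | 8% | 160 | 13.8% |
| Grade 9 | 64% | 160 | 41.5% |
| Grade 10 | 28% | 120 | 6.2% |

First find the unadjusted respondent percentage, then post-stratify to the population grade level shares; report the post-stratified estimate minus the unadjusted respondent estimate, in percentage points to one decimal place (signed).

+7.6 percentage points

Naive respondent-only estimate (weights = respondent counts):
  (160/440)×13.8 + (160/440)×41.5 + (120/440)×6.2 = 21.8%
Post-stratifying to population shares instead:
  0.08×13.8 + 0.64×41.5 + 0.28×6.2 = 29.4%
Difference = 29.4 − 21.8 = 7.6 pp.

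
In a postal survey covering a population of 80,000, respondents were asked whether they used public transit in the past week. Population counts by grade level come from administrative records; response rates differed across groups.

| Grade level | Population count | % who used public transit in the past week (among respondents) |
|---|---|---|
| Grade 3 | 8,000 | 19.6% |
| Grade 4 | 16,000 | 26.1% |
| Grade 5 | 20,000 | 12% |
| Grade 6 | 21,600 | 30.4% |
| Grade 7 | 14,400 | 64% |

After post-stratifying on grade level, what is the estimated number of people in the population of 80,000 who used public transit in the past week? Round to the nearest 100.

Each cell contributes its population count × the respondent rate:
  Grade 3: 8,000 × 19.6% = 1568
  Grade 4: 16,000 × 26.1% = 4176
  Grade 5: 20,000 × 12% = 2400
  Grade 6: 21,600 × 30.4% = 6566.4
  Grade 7: 14,400 × 64% = 9216
Estimated total = 23926.4 → 23,900.

23,900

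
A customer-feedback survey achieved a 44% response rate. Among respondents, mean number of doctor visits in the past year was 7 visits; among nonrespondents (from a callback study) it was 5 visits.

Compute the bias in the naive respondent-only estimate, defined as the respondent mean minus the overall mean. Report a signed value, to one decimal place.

+1.1

Nonresponse fraction = 1 − 0.44 = 0.56.
Bias = (nonresponse fraction) × (respondent mean − nonrespondent mean)
     = 0.56 × (7 − 5) = 0.56 × 2 = 1.12.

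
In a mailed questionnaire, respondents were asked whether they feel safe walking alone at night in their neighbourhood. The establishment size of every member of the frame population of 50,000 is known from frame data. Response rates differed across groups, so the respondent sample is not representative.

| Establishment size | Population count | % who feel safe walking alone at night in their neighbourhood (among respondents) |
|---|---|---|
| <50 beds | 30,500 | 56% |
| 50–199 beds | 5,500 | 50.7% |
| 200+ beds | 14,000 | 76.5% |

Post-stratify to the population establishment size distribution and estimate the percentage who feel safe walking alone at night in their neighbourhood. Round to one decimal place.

61.2%

Weight each group's respondent value by its population share:
  <50 beds: (30,500/50,000) × 56 = 34.16
  50–199 beds: (5,500/50,000) × 50.7 = 5.577
  200+ beds: (14,000/50,000) × 76.5 = 21.42
Post-stratified estimate = 61.157 → 61.2%.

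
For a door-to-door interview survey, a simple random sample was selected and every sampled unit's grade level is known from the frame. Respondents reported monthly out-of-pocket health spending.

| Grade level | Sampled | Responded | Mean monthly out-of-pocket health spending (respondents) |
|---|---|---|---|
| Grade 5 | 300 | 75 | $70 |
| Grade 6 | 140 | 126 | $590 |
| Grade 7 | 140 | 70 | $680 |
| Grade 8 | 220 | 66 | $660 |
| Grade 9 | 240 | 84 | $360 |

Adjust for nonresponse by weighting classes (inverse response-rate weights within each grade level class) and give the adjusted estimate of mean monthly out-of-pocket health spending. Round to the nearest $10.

Class response rates: Grade 5 75/300 = 25%, Grade 6 126/140 = 90%, Grade 7 70/140 = 50%, Grade 8 66/220 = 30%, Grade 9 84/240 = 35%.
Inverse-response-rate weighting restores each class to its sampled count, so class totals weight by n_sampled:
  Grade 5: 300 × 70 = 21,000
  Grade 6: 140 × 590 = 82,600
  Grade 7: 140 × 680 = 95,200
  Grade 8: 220 × 660 = 145,200
  Grade 9: 240 × 360 = 86,400
Adjusted estimate = 430,400 / 1,040 = 413.846 → $410.

$410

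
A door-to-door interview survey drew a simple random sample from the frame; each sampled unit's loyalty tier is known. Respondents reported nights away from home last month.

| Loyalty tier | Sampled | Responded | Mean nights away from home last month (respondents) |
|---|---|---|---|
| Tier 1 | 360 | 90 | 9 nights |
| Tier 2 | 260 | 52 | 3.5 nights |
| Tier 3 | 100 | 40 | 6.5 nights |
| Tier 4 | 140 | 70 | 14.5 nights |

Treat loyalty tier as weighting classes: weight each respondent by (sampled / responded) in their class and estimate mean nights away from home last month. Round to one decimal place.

7.9

Response rates by class: Tier 1 90/360 = 25%, Tier 2 52/260 = 20%, Tier 3 40/100 = 40%, Tier 4 70/140 = 50%.
Inverse-response-rate weighting restores each class to its sampled count, so class totals weight by n_sampled:
  Tier 1: 360 × 9 = 3240
  Tier 2: 260 × 3.5 = 910
  Tier 3: 100 × 6.5 = 650
  Tier 4: 140 × 14.5 = 2030
Adjusted estimate = 6830 / 860 = 7.94186 → 7.9.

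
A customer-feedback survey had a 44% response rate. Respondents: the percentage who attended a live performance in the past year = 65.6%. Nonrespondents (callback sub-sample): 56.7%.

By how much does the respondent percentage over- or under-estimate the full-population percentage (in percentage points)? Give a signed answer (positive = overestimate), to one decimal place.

+5.0 percentage points

Nonresponse fraction = 1 − 0.44 = 0.56.
Bias = (nonresponse fraction) × (respondent percentage − nonrespondent percentage)
     = 0.56 × (65.6 − 56.7) = 0.56 × 8.9 = 4.984.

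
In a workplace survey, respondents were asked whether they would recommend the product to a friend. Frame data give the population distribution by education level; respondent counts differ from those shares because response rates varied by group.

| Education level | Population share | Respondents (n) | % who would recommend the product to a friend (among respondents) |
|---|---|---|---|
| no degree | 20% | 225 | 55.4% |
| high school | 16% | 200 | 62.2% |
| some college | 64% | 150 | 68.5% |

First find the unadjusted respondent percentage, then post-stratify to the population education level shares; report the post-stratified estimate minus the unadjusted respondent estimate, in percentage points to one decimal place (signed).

Unadjusted (pooled respondent) estimate weights by respondent counts:
  (225/575)×55.4 + (200/575)×62.2 + (150/575)×68.5 = 61.1826%
Post-stratifying to population shares instead:
  0.2×55.4 + 0.16×62.2 + 0.64×68.5 = 64.872%
Difference = 64.872 − 61.1826 = 3.6894 pp.

+3.7 percentage points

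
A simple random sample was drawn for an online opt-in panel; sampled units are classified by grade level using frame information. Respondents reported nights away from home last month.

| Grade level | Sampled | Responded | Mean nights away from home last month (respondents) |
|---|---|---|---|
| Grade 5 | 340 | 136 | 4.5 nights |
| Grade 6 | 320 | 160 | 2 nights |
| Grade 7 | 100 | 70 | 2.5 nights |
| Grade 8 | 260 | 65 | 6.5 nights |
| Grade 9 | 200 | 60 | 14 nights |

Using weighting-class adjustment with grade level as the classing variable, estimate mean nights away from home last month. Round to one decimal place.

Class response rates: Grade 5 136/340 = 40%, Grade 6 160/320 = 50%, Grade 7 70/100 = 70%, Grade 8 65/260 = 25%, Grade 9 60/200 = 30%.
Each respondent's weight = sampled/responded in their class; summing within a class gives n_sampled, so:
  Grade 5: 340 × 4.5 = 1530
  Grade 6: 320 × 2 = 640
  Grade 7: 100 × 2.5 = 250
  Grade 8: 260 × 6.5 = 1690
  Grade 9: 200 × 14 = 2800
Adjusted estimate = 6910 / 1,220 = 5.66393 → 5.7.

5.7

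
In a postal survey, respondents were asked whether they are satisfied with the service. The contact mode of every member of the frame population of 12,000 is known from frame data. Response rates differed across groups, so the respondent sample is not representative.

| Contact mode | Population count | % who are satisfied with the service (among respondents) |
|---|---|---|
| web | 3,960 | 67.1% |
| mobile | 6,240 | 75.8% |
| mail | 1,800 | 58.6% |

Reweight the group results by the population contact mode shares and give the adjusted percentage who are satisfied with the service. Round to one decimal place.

Post-stratification weights by population share, not respondent share:
  web: (3,960/12,000) × 67.1 = 22.143
  mobile: (6,240/12,000) × 75.8 = 39.416
  mail: (1,800/12,000) × 58.6 = 8.79
Post-stratified estimate = 70.349 → 70.3%.

70.3%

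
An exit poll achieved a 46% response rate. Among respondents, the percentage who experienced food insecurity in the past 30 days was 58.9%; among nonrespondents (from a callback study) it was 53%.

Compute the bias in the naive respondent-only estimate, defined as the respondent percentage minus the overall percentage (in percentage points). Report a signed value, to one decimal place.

+3.2 percentage points

Nonresponse fraction = 1 − 0.46 = 0.54.
Bias = (nonresponse fraction) × (respondent percentage − nonrespondent percentage)
     = 0.54 × (58.9 − 53) = 0.54 × 5.9 = 3.186.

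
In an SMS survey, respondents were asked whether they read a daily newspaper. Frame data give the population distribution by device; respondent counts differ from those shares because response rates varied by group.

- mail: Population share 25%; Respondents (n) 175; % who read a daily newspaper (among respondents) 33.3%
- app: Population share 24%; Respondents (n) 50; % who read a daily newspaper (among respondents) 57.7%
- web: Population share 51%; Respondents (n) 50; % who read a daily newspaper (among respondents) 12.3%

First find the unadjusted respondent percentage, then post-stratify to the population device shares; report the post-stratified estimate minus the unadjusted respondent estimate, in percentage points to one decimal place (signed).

Without adjustment, the pooled respondent share is:
  (175/275)×33.3 + (50/275)×57.7 + (50/275)×12.3 = 33.9182%
Reweighting by population device shares:
  0.25×33.3 + 0.24×57.7 + 0.51×12.3 = 28.446%
Difference = 28.446 − 33.9182 = -5.4722 pp.

-5.5 percentage points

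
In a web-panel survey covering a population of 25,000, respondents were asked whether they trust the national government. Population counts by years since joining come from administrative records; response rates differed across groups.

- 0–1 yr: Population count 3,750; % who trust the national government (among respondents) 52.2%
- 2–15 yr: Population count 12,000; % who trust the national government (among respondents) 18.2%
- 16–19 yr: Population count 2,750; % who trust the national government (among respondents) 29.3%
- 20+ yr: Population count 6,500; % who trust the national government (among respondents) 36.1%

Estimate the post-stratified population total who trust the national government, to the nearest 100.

Apply each group's respondent rate to its population count:
  0–1 yr: 3,750 × 52.2% = 1957.5
  2–15 yr: 12,000 × 18.2% = 2184
  16–19 yr: 2,750 × 29.3% = 805.75
  20+ yr: 6,500 × 36.1% = 2346.5
Estimated total = 7293.75 → 7,300.

7,300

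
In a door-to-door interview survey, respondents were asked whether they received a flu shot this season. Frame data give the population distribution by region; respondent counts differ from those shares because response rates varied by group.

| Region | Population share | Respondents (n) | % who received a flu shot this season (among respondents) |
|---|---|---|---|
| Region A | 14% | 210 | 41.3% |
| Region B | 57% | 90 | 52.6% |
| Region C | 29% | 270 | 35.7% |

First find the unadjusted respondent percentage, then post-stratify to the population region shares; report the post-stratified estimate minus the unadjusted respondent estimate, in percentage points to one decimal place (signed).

Without adjustment, the pooled respondent share is:
  (210/570)×41.3 + (90/570)×52.6 + (270/570)×35.7 = 40.4316%
Reweighting by population region shares:
  0.14×41.3 + 0.57×52.6 + 0.29×35.7 = 46.117%
Difference = 46.117 − 40.4316 = 5.6854 pp.

+5.7 percentage points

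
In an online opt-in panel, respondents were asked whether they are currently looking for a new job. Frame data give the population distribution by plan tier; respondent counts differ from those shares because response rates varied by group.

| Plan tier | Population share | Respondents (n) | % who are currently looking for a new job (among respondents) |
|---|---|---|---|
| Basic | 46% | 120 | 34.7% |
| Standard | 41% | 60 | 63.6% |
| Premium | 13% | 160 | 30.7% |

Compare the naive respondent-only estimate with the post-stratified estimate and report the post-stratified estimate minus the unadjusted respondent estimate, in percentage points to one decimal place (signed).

+8.1 percentage points

Naive respondent-only estimate (weights = respondent counts):
  (120/340)×34.7 + (60/340)×63.6 + (160/340)×30.7 = 37.9176%
Post-stratifying to population shares instead:
  0.46×34.7 + 0.41×63.6 + 0.13×30.7 = 46.029%
Difference = 46.029 − 37.9176 = 8.1114 pp.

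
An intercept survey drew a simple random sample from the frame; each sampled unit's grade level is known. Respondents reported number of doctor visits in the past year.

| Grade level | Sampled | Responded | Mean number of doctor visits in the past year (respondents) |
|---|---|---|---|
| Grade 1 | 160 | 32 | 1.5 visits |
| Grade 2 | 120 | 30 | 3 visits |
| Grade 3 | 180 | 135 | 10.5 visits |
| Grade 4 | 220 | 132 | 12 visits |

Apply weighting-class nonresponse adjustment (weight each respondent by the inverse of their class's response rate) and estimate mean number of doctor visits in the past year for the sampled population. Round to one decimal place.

7.5

Response rates by class: Grade 1 32/160 = 20%, Grade 2 30/120 = 25%, Grade 3 135/180 = 75%, Grade 4 132/220 = 60%.
Weighting each respondent by the inverse class response rate inflates each class back to its sampled size, so the class weight is n_sampled:
  Grade 1: 160 × 1.5 = 240
  Grade 2: 120 × 3 = 360
  Grade 3: 180 × 10.5 = 1890
  Grade 4: 220 × 12 = 2640
Adjusted estimate = 5130 / 680 = 7.54412 → 7.5.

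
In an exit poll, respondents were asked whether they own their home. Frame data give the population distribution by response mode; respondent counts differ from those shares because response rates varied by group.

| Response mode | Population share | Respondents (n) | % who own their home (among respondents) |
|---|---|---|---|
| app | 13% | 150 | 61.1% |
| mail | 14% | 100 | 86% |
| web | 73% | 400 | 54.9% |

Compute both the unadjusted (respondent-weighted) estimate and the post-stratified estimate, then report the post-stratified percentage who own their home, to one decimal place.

Naive respondent-only estimate (weights = respondent counts):
  (150/650)×61.1 + (100/650)×86 + (400/650)×54.9 = 61.1154%
Reweighting by population response mode shares:
  0.13×61.1 + 0.14×86 + 0.73×54.9 = 60.06%

60.1%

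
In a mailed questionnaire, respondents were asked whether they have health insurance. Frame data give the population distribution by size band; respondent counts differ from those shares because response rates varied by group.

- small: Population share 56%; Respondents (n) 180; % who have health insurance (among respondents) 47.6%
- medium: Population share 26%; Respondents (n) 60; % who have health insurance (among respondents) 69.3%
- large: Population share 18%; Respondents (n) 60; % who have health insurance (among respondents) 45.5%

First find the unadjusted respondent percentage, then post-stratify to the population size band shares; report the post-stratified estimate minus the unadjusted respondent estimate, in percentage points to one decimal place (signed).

Without adjustment, the pooled respondent share is:
  (180/300)×47.6 + (60/300)×69.3 + (60/300)×45.5 = 51.52%
Post-stratifying to population shares instead:
  0.56×47.6 + 0.26×69.3 + 0.18×45.5 = 52.864%
Difference = 52.864 − 51.52 = 1.344 pp.

+1.3 percentage points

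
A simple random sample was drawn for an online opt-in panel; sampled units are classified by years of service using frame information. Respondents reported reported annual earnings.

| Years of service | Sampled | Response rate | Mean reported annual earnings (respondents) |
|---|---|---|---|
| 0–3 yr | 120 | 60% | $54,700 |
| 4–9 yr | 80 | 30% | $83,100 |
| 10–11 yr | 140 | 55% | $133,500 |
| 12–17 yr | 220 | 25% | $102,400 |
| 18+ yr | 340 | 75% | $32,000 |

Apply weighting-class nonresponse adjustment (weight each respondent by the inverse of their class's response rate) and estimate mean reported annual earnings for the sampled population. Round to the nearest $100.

Inverse-response-rate weighting restores each class to its sampled count, so class totals weight by n_sampled:
  0–3 yr: 120 × 54,700 = 6,564,000
  4–9 yr: 80 × 83,100 = 6,648,000
  10–11 yr: 140 × 133,500 = 18,690,000
  12–17 yr: 220 × 102,400 = 22,528,000
  18+ yr: 340 × 32,000 = 10,880,000
Adjusted estimate = 65,310,000 / 900 = 72566.7 → $72,600.

$72,600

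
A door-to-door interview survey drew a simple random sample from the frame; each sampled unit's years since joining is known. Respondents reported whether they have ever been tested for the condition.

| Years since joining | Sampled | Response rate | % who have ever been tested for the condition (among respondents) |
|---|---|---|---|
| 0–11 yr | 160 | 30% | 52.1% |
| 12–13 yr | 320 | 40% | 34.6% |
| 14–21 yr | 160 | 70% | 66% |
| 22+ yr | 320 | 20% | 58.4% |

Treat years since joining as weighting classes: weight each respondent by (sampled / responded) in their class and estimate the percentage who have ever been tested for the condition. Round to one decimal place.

50.7%

With weight = n_sampled/n_responded per class, the weighted class total is n_sampled:
  0–11 yr: 160 × 52.1 = 8336
  12–13 yr: 320 × 34.6 = 11,072
  14–21 yr: 160 × 66 = 10,560
  22+ yr: 320 × 58.4 = 18,688
Adjusted estimate = 48,656 / 960 = 50.6833 → 50.7%.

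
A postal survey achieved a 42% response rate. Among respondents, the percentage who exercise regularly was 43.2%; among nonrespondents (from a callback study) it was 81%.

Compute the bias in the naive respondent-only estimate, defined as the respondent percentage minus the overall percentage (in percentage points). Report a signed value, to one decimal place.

-21.9 percentage points

Nonresponse fraction = 1 − 0.42 = 0.58.
Bias = (nonresponse fraction) × (respondent percentage − nonrespondent percentage)
     = 0.58 × (43.2 − 81) = 0.58 × -37.8 = -21.924.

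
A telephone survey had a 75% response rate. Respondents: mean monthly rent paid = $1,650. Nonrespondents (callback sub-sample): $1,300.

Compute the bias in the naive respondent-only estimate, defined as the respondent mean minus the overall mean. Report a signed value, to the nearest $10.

Nonresponse fraction = 1 − 0.75 = 0.25.
Bias = (nonresponse fraction) × (respondent mean − nonrespondent mean)
     = 0.25 × (1650 − 1300) = 0.25 × 350 = 87.5.

+$90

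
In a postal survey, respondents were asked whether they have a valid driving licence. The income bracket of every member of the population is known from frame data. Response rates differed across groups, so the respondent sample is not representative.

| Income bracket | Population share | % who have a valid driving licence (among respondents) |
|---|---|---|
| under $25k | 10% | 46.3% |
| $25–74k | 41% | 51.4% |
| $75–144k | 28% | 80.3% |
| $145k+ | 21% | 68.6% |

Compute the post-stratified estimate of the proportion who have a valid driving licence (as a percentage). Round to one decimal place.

Each cell contributes population-share × respondent value:
  under $25k: 0.1 × 46.3 = 4.63
  $25–74k: 0.41 × 51.4 = 21.074
  $75–144k: 0.28 × 80.3 = 22.484
  $145k+: 0.21 × 68.6 = 14.406
Post-stratified estimate = 62.594 → 62.6%.

62.6%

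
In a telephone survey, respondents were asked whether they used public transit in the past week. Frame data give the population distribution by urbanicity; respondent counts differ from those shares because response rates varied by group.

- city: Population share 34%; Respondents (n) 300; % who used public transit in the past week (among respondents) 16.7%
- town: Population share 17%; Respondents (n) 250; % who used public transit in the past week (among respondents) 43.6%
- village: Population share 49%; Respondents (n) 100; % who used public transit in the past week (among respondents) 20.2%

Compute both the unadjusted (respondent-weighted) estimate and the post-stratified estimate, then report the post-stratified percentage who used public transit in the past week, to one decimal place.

23.0%

Naive respondent-only estimate (weights = respondent counts):
  (300/650)×16.7 + (250/650)×43.6 + (100/650)×20.2 = 27.5846%
Reweighting by population urbanicity shares:
  0.34×16.7 + 0.17×43.6 + 0.49×20.2 = 22.988%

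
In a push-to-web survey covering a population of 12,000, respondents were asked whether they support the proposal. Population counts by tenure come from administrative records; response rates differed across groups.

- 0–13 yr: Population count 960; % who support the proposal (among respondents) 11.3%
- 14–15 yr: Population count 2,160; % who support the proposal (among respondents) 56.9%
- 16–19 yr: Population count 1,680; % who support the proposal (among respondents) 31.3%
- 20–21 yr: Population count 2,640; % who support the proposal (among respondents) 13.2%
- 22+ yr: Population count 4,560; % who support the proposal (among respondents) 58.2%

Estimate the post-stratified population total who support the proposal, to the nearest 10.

Each cell contributes its population count × the respondent rate:
  0–13 yr: 960 × 11.3% = 108.48
  14–15 yr: 2,160 × 56.9% = 1229.04
  16–19 yr: 1,680 × 31.3% = 525.84
  20–21 yr: 2,640 × 13.2% = 348.48
  22+ yr: 4,560 × 58.2% = 2653.92
Estimated total = 4865.76 → 4,870.

4,870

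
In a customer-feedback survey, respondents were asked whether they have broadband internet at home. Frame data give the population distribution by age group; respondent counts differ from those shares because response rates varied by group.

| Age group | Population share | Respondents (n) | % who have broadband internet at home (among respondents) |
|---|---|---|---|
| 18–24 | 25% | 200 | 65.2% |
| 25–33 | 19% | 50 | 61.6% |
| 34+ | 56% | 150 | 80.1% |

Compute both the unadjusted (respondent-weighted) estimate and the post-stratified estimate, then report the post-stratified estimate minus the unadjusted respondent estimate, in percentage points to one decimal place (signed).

+2.5 percentage points

Without adjustment, the pooled respondent share is:
  (200/400)×65.2 + (50/400)×61.6 + (150/400)×80.1 = 70.3375%
Post-stratified estimate weights by population shares:
  0.25×65.2 + 0.19×61.6 + 0.56×80.1 = 72.86%
Difference = 72.86 − 70.3375 = 2.5225 pp.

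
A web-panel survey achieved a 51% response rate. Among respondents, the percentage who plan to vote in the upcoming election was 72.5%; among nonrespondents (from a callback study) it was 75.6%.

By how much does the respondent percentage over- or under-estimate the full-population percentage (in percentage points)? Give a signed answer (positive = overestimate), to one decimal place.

Nonresponse fraction = 1 − 0.51 = 0.49.
Bias = (nonresponse fraction) × (respondent percentage − nonrespondent percentage)
     = 0.49 × (72.5 − 75.6) = 0.49 × -3.1 = -1.519.

-1.5 percentage points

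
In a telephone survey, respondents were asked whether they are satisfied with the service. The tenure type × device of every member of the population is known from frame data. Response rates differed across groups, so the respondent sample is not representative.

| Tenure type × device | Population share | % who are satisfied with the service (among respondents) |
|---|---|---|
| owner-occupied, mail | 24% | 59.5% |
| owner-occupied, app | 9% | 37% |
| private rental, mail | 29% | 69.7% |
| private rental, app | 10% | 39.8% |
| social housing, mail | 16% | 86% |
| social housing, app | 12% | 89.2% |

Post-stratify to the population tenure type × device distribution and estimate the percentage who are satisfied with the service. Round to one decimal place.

66.3%

Each cell contributes population-share × respondent value:
  owner-occupied, mail: 0.24 × 59.5 = 14.28
  owner-occupied, app: 0.09 × 37 = 3.33
  private rental, mail: 0.29 × 69.7 = 20.213
  private rental, app: 0.1 × 39.8 = 3.98
  social housing, mail: 0.16 × 86 = 13.76
  social housing, app: 0.12 × 89.2 = 10.704
Post-stratified estimate = 66.267 → 66.3%.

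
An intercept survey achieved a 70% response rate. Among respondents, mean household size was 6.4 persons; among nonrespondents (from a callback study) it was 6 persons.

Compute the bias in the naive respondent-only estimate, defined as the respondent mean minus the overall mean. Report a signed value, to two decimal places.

Nonresponse fraction = 1 − 0.7 = 0.3.
Bias = (nonresponse fraction) × (respondent mean − nonrespondent mean)
     = 0.3 × (6.4 − 6) = 0.3 × 0.4 = 0.12.

+0.12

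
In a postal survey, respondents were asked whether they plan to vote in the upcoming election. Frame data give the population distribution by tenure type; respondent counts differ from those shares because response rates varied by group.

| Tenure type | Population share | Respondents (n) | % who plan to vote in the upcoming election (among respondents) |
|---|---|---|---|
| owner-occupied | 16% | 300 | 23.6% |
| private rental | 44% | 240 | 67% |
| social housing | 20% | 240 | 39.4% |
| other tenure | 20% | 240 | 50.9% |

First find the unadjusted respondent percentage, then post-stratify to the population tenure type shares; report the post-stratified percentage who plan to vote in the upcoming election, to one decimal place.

Without adjustment, the pooled respondent share is:
  (300/1020)×23.6 + (240/1020)×67 + (240/1020)×39.4 + (240/1020)×50.9 = 43.9529%
Post-stratifying to population shares instead:
  0.16×23.6 + 0.44×67 + 0.2×39.4 + 0.2×50.9 = 51.316%

51.3%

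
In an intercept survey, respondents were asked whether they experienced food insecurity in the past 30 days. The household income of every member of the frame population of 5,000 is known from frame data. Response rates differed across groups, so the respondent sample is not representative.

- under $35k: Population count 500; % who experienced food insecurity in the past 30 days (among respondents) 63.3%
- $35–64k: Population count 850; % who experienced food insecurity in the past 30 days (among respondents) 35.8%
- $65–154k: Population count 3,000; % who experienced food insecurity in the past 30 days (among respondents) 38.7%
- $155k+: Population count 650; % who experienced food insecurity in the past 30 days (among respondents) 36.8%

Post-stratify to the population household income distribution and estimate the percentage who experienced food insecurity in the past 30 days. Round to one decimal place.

40.4%

Weight each group's respondent value by its population share:
  under $35k: (500/5,000) × 63.3 = 6.33
  $35–64k: (850/5,000) × 35.8 = 6.086
  $65–154k: (3,000/5,000) × 38.7 = 23.22
  $155k+: (650/5,000) × 36.8 = 4.784
Post-stratified estimate = 40.42 → 40.4%.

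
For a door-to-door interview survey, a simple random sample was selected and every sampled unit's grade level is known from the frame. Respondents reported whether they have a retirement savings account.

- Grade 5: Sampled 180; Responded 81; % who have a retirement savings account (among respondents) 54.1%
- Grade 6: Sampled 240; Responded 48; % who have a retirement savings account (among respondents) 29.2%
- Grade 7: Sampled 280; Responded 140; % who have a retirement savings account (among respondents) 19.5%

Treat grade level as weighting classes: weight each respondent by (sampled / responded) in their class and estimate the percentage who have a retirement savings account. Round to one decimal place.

31.7%

Response rates by class: Grade 5 81/180 = 45%, Grade 6 48/240 = 20%, Grade 7 140/280 = 50%.
Each respondent's weight = sampled/responded in their class; summing within a class gives n_sampled, so:
  Grade 5: 180 × 54.1 = 9738
  Grade 6: 240 × 29.2 = 7008
  Grade 7: 280 × 19.5 = 5460
Adjusted estimate = 22,206 / 700 = 31.7229 → 31.7%.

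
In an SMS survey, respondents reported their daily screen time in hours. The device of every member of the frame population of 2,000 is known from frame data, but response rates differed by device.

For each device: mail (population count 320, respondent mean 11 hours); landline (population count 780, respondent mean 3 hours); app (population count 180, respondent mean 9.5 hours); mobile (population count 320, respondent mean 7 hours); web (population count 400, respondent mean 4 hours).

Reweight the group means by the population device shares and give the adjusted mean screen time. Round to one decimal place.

5.7

Each cell contributes population-share × respondent value:
  mail: (320/2,000) × 11 = 1.76
  landline: (780/2,000) × 3 = 1.17
  app: (180/2,000) × 9.5 = 0.855
  mobile: (320/2,000) × 7 = 1.12
  web: (400/2,000) × 4 = 0.8
Post-stratified estimate = 5.705 → 5.7.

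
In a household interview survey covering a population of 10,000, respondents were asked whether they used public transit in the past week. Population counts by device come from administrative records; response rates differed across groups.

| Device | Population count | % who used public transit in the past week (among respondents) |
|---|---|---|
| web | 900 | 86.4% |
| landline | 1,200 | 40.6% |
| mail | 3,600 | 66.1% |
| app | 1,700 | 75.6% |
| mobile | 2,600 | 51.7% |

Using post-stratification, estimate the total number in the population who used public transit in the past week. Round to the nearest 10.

Each cell contributes its population count × the respondent rate:
  web: 900 × 86.4% = 777.6
  landline: 1,200 × 40.6% = 487.2
  mail: 3,600 × 66.1% = 2379.6
  app: 1,700 × 75.6% = 1285.2
  mobile: 2,600 × 51.7% = 1344.2
Estimated total = 6273.8 → 6,270.

6,270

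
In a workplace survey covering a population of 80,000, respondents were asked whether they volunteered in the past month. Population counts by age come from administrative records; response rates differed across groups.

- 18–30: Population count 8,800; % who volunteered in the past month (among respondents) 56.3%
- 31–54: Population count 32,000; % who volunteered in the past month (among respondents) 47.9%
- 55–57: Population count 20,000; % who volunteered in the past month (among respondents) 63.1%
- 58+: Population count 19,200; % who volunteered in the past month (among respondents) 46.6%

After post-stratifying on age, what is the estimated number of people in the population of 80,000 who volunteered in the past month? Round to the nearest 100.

41,800

Apply each group's respondent rate to its population count:
  18–30: 8,800 × 56.3% = 4954.4
  31–54: 32,000 × 47.9% = 15,328
  55–57: 20,000 × 63.1% = 12,620
  58+: 19,200 × 46.6% = 8947.2
Estimated total = 41849.6 → 41,800.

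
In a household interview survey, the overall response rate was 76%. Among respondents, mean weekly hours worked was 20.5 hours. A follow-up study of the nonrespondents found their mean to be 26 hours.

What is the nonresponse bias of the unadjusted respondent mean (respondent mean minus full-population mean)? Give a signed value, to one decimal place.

Nonresponse fraction = 1 − 0.76 = 0.24.
Bias = (nonresponse fraction) × (respondent mean − nonrespondent mean)
     = 0.24 × (20.5 − 26) = 0.24 × -5.5 = -1.32.

-1.3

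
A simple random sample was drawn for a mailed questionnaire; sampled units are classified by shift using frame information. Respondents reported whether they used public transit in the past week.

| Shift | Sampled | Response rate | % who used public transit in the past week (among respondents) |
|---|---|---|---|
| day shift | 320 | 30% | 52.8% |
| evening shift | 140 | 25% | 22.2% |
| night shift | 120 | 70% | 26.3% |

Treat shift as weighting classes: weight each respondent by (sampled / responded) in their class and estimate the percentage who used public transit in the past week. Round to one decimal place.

39.9%

Weighting each respondent by the inverse class response rate inflates each class back to its sampled size, so the class weight is n_sampled:
  day shift: 320 × 52.8 = 16,896
  evening shift: 140 × 22.2 = 3108
  night shift: 120 × 26.3 = 3156
Adjusted estimate = 23,160 / 580 = 39.931 → 39.9%.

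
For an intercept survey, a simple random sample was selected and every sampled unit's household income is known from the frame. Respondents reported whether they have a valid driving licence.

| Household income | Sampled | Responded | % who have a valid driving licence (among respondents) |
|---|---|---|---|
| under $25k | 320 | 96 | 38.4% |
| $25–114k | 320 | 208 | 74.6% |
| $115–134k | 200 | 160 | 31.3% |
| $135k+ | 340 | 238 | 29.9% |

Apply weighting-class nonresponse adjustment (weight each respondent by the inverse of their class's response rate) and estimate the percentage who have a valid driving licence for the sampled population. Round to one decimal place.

44.6%

Response rates by class: under $25k 96/320 = 30%, $25–114k 208/320 = 65%, $115–134k 160/200 = 80%, $135k+ 238/340 = 70%.
With weight = n_sampled/n_responded per class, the weighted class total is n_sampled:
  under $25k: 320 × 38.4 = 12,288
  $25–114k: 320 × 74.6 = 23,872
  $115–134k: 200 × 31.3 = 6260
  $135k+: 340 × 29.9 = 10,166
Adjusted estimate = 52,586 / 1,180 = 44.5644 → 44.6%.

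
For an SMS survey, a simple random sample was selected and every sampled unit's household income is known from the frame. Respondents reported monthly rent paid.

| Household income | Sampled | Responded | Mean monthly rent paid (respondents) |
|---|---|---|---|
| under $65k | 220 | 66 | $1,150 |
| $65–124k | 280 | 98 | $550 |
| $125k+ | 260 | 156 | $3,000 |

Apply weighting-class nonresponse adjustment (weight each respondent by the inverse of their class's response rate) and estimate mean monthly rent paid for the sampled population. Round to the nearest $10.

Class response rates: under $65k 66/220 = 30%, $65–124k 98/280 = 35%, $125k+ 156/260 = 60%.
With weight = n_sampled/n_responded per class, the weighted class total is n_sampled:
  under $65k: 220 × 1150 = 253,000
  $65–124k: 280 × 550 = 154,000
  $125k+: 260 × 3000 = 780,000
Adjusted estimate = 1,187,000 / 760 = 1561.84 → $1,560.

$1,560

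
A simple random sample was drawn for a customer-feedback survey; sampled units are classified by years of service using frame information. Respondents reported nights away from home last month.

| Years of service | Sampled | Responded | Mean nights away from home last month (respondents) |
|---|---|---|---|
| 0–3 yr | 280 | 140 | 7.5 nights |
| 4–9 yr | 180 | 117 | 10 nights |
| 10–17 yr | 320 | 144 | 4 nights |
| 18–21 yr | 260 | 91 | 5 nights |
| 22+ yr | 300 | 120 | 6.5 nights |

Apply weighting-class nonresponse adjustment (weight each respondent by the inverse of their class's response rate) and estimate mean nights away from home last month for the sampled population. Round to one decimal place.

6.3

Response rates by class: 0–3 yr 140/280 = 50%, 4–9 yr 117/180 = 65%, 10–17 yr 144/320 = 45%, 18–21 yr 91/260 = 35%, 22+ yr 120/300 = 40%.
Inverse-response-rate weighting restores each class to its sampled count, so class totals weight by n_sampled:
  0–3 yr: 280 × 7.5 = 2100
  4–9 yr: 180 × 10 = 1800
  10–17 yr: 320 × 4 = 1280
  18–21 yr: 260 × 5 = 1300
  22+ yr: 300 × 6.5 = 1950
Adjusted estimate = 8430 / 1,340 = 6.29105 → 6.3.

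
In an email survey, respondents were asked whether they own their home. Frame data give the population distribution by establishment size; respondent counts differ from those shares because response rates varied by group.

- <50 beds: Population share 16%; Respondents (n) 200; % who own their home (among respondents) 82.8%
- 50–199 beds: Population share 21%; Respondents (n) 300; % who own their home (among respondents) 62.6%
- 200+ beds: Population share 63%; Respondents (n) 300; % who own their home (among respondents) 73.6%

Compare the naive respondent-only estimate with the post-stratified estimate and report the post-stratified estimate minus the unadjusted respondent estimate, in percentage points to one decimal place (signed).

+1.0 percentage points

Unadjusted (pooled respondent) estimate weights by respondent counts:
  (200/800)×82.8 + (300/800)×62.6 + (300/800)×73.6 = 71.775%
Reweighting by population establishment size shares:
  0.16×82.8 + 0.21×62.6 + 0.63×73.6 = 72.762%
Difference = 72.762 − 71.775 = 0.987 pp.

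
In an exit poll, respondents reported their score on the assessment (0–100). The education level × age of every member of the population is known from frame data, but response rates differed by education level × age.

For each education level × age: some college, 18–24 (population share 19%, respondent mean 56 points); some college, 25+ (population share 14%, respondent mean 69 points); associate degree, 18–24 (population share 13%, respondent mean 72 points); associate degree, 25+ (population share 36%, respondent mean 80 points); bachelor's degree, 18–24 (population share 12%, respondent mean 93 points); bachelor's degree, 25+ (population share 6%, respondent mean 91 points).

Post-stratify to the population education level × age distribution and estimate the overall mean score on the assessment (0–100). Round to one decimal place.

75.1

Reweight to the known education level × age distribution:
  some college, 18–24: 0.19 × 56 = 10.64
  some college, 25+: 0.14 × 69 = 9.66
  associate degree, 18–24: 0.13 × 72 = 9.36
  associate degree, 25+: 0.36 × 80 = 28.8
  bachelor's degree, 18–24: 0.12 × 93 = 11.16
  bachelor's degree, 25+: 0.06 × 91 = 5.46
Post-stratified estimate = 75.08 → 75.1.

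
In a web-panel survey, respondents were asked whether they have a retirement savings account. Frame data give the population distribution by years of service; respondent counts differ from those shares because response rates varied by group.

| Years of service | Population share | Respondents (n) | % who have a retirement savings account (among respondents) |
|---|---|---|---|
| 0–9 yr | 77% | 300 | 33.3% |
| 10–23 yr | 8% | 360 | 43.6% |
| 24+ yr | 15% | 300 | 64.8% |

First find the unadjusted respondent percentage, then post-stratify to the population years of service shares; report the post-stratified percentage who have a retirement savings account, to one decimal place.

Naive respondent-only estimate (weights = respondent counts):
  (300/960)×33.3 + (360/960)×43.6 + (300/960)×64.8 = 47.0063%
Post-stratifying to population shares instead:
  0.77×33.3 + 0.08×43.6 + 0.15×64.8 = 38.849%

38.8%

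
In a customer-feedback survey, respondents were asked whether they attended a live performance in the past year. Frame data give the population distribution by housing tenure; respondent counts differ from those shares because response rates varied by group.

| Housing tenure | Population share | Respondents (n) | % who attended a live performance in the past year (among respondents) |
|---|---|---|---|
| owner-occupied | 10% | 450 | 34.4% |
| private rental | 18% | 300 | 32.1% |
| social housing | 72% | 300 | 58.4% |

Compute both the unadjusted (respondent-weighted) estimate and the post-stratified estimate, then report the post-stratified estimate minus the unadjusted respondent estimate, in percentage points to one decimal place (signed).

Unadjusted (pooled respondent) estimate weights by respondent counts:
  (450/1050)×34.4 + (300/1050)×32.1 + (300/1050)×58.4 = 40.6%
Post-stratified estimate weights by population shares:
  0.1×34.4 + 0.18×32.1 + 0.72×58.4 = 51.266%
Difference = 51.266 − 40.6 = 10.666 pp.

+10.7 percentage points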